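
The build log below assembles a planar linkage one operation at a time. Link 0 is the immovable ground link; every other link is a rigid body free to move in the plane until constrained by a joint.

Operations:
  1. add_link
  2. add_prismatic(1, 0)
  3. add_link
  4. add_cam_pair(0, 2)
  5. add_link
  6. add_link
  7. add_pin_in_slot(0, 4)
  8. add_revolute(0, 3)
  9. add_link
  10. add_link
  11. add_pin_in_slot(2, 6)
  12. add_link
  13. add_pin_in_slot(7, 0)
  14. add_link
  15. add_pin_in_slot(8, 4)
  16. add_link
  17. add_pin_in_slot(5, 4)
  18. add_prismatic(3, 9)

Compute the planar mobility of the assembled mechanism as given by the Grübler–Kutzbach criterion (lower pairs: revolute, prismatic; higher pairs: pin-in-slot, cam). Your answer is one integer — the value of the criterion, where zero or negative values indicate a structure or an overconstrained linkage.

M = 15

ground; <1,0,0>
#1 <2,0,0>
P:1↔0 J1 <2,1,0>
#2 <3,1,0>
C:0↔2 J2 <3,1,1>
#3 <4,1,1>
#4 <5,1,1>
PS:0↔4 J2 <5,1,2>
R:0↔3 J1 <5,2,2>
#5 <6,2,2>
#6 <7,2,2>
PS:2↔6 J2 <7,2,3>
#7 <8,2,3>
PS:7↔0 J2 <8,2,4>
#8 <9,2,4>
PS:8↔4 J2 <9,2,5>
#9 <10,2,5>
PS:5↔4 J2 <10,2,6>
P:3↔9 J1 <10,3,6>
3×9 − 2×3 − 1×6 = 15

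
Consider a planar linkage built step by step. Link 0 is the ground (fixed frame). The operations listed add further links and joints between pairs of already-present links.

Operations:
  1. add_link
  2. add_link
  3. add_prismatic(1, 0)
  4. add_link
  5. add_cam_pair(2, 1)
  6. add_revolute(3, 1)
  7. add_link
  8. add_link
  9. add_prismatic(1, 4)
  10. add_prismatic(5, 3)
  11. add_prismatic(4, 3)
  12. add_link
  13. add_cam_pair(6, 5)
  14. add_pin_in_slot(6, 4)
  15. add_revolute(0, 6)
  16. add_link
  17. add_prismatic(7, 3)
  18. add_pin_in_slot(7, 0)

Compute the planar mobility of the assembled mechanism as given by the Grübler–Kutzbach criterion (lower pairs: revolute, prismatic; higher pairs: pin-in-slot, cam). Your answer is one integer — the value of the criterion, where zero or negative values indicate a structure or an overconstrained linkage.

M = 3

(L,J1,J2)=(1,0,0); link0 fixed
link1: (2,0,0)
link2: (3,0,0)
P 1-0 [J1]: (3,1,0)
link3: (4,1,0)
C 2-1 [J2]: (4,1,1)
R 3-1 [J1]: (4,2,1)
link4: (5,2,1)
link5: (6,2,1)
P 1-4 [J1]: (6,3,1)
P 5-3 [J1]: (6,4,1)
P 4-3 [J1]: (6,5,1)
link6: (7,5,1)
C 6-5 [J2]: (7,5,2)
PS 6-4 [J2]: (7,5,3)
R 0-6 [J1]: (7,6,3)
link7: (8,6,3)
P 7-3 [J1]: (8,7,3)
PS 7-0 [J2]: (8,7,4)
Grübler: 3·7 − 2·7 − 4 = 3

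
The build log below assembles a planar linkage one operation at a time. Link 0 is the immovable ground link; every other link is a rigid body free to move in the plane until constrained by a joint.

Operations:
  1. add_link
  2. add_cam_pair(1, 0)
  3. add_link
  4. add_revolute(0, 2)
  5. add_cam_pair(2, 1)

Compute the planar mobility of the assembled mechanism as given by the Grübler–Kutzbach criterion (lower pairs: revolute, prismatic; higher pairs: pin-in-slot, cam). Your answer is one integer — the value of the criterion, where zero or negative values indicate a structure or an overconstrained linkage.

M = 2

L=1 J1=0 J2=0
add link → L=2 J1=0 J2=0
C@1,0 dof=2 J2 → L=2 J1=0 J2=1
add link → L=3 J1=0 J2=1
R@0,2 dof=1 J1 → L=3 J1=1 J2=1
C@2,1 dof=2 J2 → L=3 J1=1 J2=2
M=3(L−1)−2J1−J2=3·2−2·1−2=2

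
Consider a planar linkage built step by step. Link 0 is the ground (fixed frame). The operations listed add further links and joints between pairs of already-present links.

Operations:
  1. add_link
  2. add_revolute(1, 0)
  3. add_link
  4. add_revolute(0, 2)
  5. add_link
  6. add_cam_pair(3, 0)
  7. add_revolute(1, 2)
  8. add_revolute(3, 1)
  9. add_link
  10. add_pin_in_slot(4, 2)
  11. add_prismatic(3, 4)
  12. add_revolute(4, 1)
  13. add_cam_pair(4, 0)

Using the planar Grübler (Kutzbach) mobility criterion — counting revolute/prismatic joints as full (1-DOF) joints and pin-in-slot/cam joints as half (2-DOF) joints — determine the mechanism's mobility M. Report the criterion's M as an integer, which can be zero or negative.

M = -3

L=1 J1=0 J2=0
add link → L=2 J1=0 J2=0
R@1,0 dof=1 J1 → L=2 J1=1 J2=0
add link → L=3 J1=1 J2=0
R@0,2 dof=1 J1 → L=3 J1=2 J2=0
add link → L=4 J1=2 J2=0
C@3,0 dof=2 J2 → L=4 J1=2 J2=1
R@1,2 dof=1 J1 → L=4 J1=3 J2=1
R@3,1 dof=1 J1 → L=4 J1=4 J2=1
add link → L=5 J1=4 J2=1
PS@4,2 dof=2 J2 → L=5 J1=4 J2=2
P@3,4 dof=1 J1 → L=5 J1=5 J2=2
R@4,1 dof=1 J1 → L=5 J1=6 J2=2
C@4,0 dof=2 J2 → L=5 J1=6 J2=3
M=3(L−1)−2J1−J2=3·4−2·6−3=-3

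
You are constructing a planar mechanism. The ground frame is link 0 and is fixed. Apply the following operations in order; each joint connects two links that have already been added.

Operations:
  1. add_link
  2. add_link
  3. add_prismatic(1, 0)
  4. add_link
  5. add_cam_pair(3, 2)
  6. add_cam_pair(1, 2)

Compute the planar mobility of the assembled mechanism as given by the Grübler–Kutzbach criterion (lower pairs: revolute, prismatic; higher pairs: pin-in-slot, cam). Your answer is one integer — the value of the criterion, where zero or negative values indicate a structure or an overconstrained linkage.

M = 5

(L,J1,J2)=(1,0,0); link0 fixed
link1: (2,0,0)
link2: (3,0,0)
P 1-0 [J1]: (3,1,0)
link3: (4,1,0)
C 3-2 [J2]: (4,1,1)
C 1-2 [J2]: (4,1,2)
Grübler: 3·3 − 2·1 − 2 = 5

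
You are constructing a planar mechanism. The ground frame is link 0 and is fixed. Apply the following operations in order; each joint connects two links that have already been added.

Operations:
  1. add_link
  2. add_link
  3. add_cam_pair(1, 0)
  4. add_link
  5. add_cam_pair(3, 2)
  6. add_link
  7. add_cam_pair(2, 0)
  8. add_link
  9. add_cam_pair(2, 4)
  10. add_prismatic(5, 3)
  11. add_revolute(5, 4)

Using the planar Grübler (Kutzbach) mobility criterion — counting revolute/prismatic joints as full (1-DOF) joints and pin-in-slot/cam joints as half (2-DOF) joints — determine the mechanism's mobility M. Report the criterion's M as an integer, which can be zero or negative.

ground; <1,0,0>
#1 <2,0,0>
#2 <3,0,0>
C:1↔0 J2 <3,0,1>
#3 <4,0,1>
C:3↔2 J2 <4,0,2>
#4 <5,0,2>
C:2↔0 J2 <5,0,3>
#5 <6,0,3>
C:2↔4 J2 <6,0,4>
P:5↔3 J1 <6,1,4>
R:5↔4 J1 <6,2,4>
3×5 − 2×2 − 1×4 = 7

M = 7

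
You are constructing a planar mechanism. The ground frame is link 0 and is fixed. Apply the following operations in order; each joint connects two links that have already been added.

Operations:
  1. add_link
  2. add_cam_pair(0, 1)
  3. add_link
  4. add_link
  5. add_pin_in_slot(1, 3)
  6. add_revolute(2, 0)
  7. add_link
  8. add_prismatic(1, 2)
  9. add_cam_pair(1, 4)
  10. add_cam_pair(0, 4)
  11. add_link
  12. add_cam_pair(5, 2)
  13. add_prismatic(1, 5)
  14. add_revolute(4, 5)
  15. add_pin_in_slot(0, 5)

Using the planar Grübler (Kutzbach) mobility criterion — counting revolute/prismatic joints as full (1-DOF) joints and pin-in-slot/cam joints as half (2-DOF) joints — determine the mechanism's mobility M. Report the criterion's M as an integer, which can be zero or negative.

M = 1

(L,J1,J2)=(1,0,0); link0 fixed
link1: (2,0,0)
C 0-1 [J2]: (2,0,1)
link2: (3,0,1)
link3: (4,0,1)
PS 1-3 [J2]: (4,0,2)
R 2-0 [J1]: (4,1,2)
link4: (5,1,2)
P 1-2 [J1]: (5,2,2)
C 1-4 [J2]: (5,2,3)
C 0-4 [J2]: (5,2,4)
link5: (6,2,4)
C 5-2 [J2]: (6,2,5)
P 1-5 [J1]: (6,3,5)
R 4-5 [J1]: (6,4,5)
PS 0-5 [J2]: (6,4,6)
Grübler: 3·5 − 2·4 − 6 = 1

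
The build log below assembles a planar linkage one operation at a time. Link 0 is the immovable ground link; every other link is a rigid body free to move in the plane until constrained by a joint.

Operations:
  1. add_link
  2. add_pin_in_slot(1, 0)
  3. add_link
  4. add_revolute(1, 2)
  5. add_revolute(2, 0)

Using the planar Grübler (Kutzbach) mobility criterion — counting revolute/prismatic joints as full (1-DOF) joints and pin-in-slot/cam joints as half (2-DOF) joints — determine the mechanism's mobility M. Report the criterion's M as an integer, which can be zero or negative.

link 0 = ground. State L|J1|J2 = 1|0|0
+link1  2|0|0
PS(1,0) f=2→J2  2|0|1
+link2  3|0|1
R(1,2) f=1→J1  3|1|1
R(2,0) f=1→J1  3|2|1
M = 3(3−1)−2·2−1 = 6−4−1 = 1

M = 1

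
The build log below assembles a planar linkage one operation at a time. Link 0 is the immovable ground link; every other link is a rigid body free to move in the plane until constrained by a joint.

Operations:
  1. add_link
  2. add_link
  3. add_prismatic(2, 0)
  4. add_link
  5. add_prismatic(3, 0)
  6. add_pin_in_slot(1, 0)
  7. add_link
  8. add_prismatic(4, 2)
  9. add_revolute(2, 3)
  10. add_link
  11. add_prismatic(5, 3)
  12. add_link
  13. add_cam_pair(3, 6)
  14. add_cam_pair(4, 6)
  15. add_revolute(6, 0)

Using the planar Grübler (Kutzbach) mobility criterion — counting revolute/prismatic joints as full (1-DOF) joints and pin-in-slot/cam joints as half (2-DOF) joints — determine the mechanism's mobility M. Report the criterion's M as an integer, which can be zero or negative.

link 0 = ground. State L|J1|J2 = 1|0|0
+link1  2|0|0
+link2  3|0|0
P(2,0) f=1→J1  3|1|0
+link3  4|1|0
P(3,0) f=1→J1  4|2|0
PS(1,0) f=2→J2  4|2|1
+link4  5|2|1
P(4,2) f=1→J1  5|3|1
R(2,3) f=1→J1  5|4|1
+link5  6|4|1
P(5,3) f=1→J1  6|5|1
+link6  7|5|1
C(3,6) f=2→J2  7|5|2
C(4,6) f=2→J2  7|5|3
R(6,0) f=1→J1  7|6|3
M = 3(7−1)−2·6−3 = 18−12−3 = 3

M = 3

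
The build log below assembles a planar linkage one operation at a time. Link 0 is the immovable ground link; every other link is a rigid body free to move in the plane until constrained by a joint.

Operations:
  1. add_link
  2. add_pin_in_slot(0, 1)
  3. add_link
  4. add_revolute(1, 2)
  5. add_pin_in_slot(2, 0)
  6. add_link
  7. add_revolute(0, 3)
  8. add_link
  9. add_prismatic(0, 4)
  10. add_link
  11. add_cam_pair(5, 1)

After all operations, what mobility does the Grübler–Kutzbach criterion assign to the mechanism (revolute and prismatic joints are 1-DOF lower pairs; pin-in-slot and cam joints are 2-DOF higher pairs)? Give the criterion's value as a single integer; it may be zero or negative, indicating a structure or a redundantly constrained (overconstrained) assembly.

M = 6

L=1 J1=0 J2=0
add link → L=2 J1=0 J2=0
PS@0,1 dof=2 J2 → L=2 J1=0 J2=1
add link → L=3 J1=0 J2=1
R@1,2 dof=1 J1 → L=3 J1=1 J2=1
PS@2,0 dof=2 J2 → L=3 J1=1 J2=2
add link → L=4 J1=1 J2=2
R@0,3 dof=1 J1 → L=4 J1=2 J2=2
add link → L=5 J1=2 J2=2
P@0,4 dof=1 J1 → L=5 J1=3 J2=2
add link → L=6 J1=3 J2=2
C@5,1 dof=2 J2 → L=6 J1=3 J2=3
M=3(L−1)−2J1−J2=3·5−2·3−3=6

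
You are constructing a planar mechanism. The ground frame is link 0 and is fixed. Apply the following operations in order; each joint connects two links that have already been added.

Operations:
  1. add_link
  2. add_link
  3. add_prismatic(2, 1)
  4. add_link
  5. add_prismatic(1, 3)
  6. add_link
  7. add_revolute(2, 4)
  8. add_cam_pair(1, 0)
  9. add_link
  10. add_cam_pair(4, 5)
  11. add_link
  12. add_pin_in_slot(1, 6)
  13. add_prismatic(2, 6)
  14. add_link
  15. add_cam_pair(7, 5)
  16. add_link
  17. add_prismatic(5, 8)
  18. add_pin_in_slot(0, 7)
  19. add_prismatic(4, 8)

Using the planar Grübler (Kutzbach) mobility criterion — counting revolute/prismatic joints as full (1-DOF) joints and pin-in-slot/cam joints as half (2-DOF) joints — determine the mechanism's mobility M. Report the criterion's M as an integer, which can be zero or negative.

L=1 J1=0 J2=0
add link → L=2 J1=0 J2=0
add link → L=3 J1=0 J2=0
P@2,1 dof=1 J1 → L=3 J1=1 J2=0
add link → L=4 J1=1 J2=0
P@1,3 dof=1 J1 → L=4 J1=2 J2=0
add link → L=5 J1=2 J2=0
R@2,4 dof=1 J1 → L=5 J1=3 J2=0
C@1,0 dof=2 J2 → L=5 J1=3 J2=1
add link → L=6 J1=3 J2=1
C@4,5 dof=2 J2 → L=6 J1=3 J2=2
add link → L=7 J1=3 J2=2
PS@1,6 dof=2 J2 → L=7 J1=3 J2=3
P@2,6 dof=1 J1 → L=7 J1=4 J2=3
add link → L=8 J1=4 J2=3
C@7,5 dof=2 J2 → L=8 J1=4 J2=4
add link → L=9 J1=4 J2=4
P@5,8 dof=1 J1 → L=9 J1=5 J2=4
PS@0,7 dof=2 J2 → L=9 J1=5 J2=5
P@4,8 dof=1 J1 → L=9 J1=6 J2=5
M=3(L−1)−2J1−J2=3·8−2·6−5=7

M = 7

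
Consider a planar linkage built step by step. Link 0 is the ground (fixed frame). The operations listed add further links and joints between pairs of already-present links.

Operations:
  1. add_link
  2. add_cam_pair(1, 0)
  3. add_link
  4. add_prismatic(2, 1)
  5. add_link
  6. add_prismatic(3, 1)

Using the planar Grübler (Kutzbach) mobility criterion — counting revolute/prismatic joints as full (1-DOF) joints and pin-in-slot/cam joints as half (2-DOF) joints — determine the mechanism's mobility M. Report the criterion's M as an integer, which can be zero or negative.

L=1 J1=0 J2=0
add link → L=2 J1=0 J2=0
C@1,0 dof=2 J2 → L=2 J1=0 J2=1
add link → L=3 J1=0 J2=1
P@2,1 dof=1 J1 → L=3 J1=1 J2=1
add link → L=4 J1=1 J2=1
P@3,1 dof=1 J1 → L=4 J1=2 J2=1
M=3(L−1)−2J1−J2=3·3−2·2−1=4

M = 4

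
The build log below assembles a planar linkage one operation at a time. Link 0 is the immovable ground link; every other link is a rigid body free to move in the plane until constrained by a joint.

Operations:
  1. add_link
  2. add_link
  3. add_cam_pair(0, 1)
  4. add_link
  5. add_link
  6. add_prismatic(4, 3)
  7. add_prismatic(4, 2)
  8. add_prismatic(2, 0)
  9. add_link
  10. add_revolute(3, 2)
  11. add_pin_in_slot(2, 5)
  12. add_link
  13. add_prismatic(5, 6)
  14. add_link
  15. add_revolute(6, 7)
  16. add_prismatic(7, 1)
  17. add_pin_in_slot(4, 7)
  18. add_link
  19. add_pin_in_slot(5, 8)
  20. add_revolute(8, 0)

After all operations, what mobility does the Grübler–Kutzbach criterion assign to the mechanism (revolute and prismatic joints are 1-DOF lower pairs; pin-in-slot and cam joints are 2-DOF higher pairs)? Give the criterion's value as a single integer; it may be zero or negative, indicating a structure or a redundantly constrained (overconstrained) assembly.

(L,J1,J2)=(1,0,0); link0 fixed
link1: (2,0,0)
link2: (3,0,0)
C 0-1 [J2]: (3,0,1)
link3: (4,0,1)
link4: (5,0,1)
P 4-3 [J1]: (5,1,1)
P 4-2 [J1]: (5,2,1)
P 2-0 [J1]: (5,3,1)
link5: (6,3,1)
R 3-2 [J1]: (6,4,1)
PS 2-5 [J2]: (6,4,2)
link6: (7,4,2)
P 5-6 [J1]: (7,5,2)
link7: (8,5,2)
R 6-7 [J1]: (8,6,2)
P 7-1 [J1]: (8,7,2)
PS 4-7 [J2]: (8,7,3)
link8: (9,7,3)
PS 5-8 [J2]: (9,7,4)
R 8-0 [J1]: (9,8,4)
Grübler: 3·8 − 2·8 − 4 = 4

M = 4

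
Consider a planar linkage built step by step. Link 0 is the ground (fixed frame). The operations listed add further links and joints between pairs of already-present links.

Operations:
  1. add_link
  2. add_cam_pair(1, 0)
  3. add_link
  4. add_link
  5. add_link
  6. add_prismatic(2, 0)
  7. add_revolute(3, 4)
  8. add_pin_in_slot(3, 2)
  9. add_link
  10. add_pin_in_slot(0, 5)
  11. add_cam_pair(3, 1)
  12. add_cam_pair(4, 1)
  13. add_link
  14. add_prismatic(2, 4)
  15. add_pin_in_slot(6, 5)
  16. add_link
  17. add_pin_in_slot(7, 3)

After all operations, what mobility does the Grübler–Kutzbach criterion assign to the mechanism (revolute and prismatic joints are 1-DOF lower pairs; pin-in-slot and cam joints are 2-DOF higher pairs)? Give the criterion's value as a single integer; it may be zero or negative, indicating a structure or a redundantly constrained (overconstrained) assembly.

ground; <1,0,0>
#1 <2,0,0>
C:1↔0 J2 <2,0,1>
#2 <3,0,1>
#3 <4,0,1>
#4 <5,0,1>
P:2↔0 J1 <5,1,1>
R:3↔4 J1 <5,2,1>
PS:3↔2 J2 <5,2,2>
#5 <6,2,2>
PS:0↔5 J2 <6,2,3>
C:3↔1 J2 <6,2,4>
C:4↔1 J2 <6,2,5>
#6 <7,2,5>
P:2↔4 J1 <7,3,5>
PS:6↔5 J2 <7,3,6>
#7 <8,3,6>
PS:7↔3 J2 <8,3,7>
3×7 − 2×3 − 1×7 = 8

M = 8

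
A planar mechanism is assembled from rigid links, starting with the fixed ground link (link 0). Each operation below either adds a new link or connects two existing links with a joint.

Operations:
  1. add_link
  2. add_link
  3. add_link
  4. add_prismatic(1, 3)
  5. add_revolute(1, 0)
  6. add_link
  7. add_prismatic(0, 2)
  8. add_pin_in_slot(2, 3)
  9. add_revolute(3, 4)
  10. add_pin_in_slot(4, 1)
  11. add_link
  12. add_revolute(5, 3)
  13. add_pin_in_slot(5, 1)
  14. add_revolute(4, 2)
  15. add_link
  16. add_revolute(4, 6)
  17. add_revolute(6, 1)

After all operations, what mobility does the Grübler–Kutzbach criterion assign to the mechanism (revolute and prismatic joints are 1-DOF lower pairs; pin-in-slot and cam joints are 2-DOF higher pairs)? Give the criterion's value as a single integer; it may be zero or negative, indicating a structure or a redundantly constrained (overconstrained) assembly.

M = -1

ground; <1,0,0>
#1 <2,0,0>
#2 <3,0,0>
#3 <4,0,0>
P:1↔3 J1 <4,1,0>
R:1↔0 J1 <4,2,0>
#4 <5,2,0>
P:0↔2 J1 <5,3,0>
PS:2↔3 J2 <5,3,1>
R:3↔4 J1 <5,4,1>
PS:4↔1 J2 <5,4,2>
#5 <6,4,2>
R:5↔3 J1 <6,5,2>
PS:5↔1 J2 <6,5,3>
R:4↔2 J1 <6,6,3>
#6 <7,6,3>
R:4↔6 J1 <7,7,3>
R:6↔1 J1 <7,8,3>
3×6 − 2×8 − 1×3 = -1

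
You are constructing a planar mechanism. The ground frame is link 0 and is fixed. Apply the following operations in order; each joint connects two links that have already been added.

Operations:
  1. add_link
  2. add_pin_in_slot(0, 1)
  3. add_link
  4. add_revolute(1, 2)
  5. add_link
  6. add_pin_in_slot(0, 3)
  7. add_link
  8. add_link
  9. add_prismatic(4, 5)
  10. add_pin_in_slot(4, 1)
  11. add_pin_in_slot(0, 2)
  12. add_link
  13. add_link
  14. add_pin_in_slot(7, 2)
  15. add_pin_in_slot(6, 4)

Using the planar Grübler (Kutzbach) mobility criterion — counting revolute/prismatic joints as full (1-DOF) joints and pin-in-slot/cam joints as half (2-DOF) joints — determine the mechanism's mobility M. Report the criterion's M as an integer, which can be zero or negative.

M = 11

L=1 J1=0 J2=0
add link → L=2 J1=0 J2=0
PS@0,1 dof=2 J2 → L=2 J1=0 J2=1
add link → L=3 J1=0 J2=1
R@1,2 dof=1 J1 → L=3 J1=1 J2=1
add link → L=4 J1=1 J2=1
PS@0,3 dof=2 J2 → L=4 J1=1 J2=2
add link → L=5 J1=1 J2=2
add link → L=6 J1=1 J2=2
P@4,5 dof=1 J1 → L=6 J1=2 J2=2
PS@4,1 dof=2 J2 → L=6 J1=2 J2=3
PS@0,2 dof=2 J2 → L=6 J1=2 J2=4
add link → L=7 J1=2 J2=4
add link → L=8 J1=2 J2=4
PS@7,2 dof=2 J2 → L=8 J1=2 J2=5
PS@6,4 dof=2 J2 → L=8 J1=2 J2=6
M=3(L−1)−2J1−J2=3·7−2·2−6=11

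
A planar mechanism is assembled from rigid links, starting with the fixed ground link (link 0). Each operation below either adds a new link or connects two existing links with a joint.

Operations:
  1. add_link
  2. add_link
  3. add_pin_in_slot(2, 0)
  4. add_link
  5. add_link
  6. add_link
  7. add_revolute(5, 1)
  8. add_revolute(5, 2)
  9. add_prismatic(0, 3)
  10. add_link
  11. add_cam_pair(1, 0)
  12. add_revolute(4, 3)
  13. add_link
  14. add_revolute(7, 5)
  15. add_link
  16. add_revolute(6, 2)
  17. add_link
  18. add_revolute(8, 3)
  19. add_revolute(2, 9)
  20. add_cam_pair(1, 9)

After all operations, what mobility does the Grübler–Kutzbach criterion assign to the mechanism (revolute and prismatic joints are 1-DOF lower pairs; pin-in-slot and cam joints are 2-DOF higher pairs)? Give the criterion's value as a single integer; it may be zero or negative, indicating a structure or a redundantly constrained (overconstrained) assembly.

M = 8

link 0 = ground. State L|J1|J2 = 1|0|0
+link1  2|0|0
+link2  3|0|0
PS(2,0) f=2→J2  3|0|1
+link3  4|0|1
+link4  5|0|1
+link5  6|0|1
R(5,1) f=1→J1  6|1|1
R(5,2) f=1→J1  6|2|1
P(0,3) f=1→J1  6|3|1
+link6  7|3|1
C(1,0) f=2→J2  7|3|2
R(4,3) f=1→J1  7|4|2
+link7  8|4|2
R(7,5) f=1→J1  8|5|2
+link8  9|5|2
R(6,2) f=1→J1  9|6|2
+link9  10|6|2
R(8,3) f=1→J1  10|7|2
R(2,9) f=1→J1  10|8|2
C(1,9) f=2→J2  10|8|3
M = 3(10−1)−2·8−3 = 27−16−3 = 8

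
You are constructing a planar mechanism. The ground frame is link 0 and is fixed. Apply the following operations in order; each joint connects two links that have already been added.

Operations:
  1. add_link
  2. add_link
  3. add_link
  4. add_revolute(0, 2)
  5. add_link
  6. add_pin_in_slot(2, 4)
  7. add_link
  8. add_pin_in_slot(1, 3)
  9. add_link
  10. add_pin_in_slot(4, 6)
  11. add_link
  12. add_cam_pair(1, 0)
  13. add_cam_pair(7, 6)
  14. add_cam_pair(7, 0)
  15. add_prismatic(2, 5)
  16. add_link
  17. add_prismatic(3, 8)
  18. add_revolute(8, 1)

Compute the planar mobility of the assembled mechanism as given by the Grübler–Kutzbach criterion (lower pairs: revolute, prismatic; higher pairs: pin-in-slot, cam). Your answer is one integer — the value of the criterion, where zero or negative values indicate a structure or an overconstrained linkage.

[1;0;0] (link 0 is ground)
L+ [2;0;0]
L+ [3;0;0]
L+ [4;0;0]
R(0,2)∈J1 [4;1;0]
L+ [5;1;0]
PS(2,4)∈J2 [5;1;1]
L+ [6;1;1]
PS(1,3)∈J2 [6;1;2]
L+ [7;1;2]
PS(4,6)∈J2 [7;1;3]
L+ [8;1;3]
C(1,0)∈J2 [8;1;4]
C(7,6)∈J2 [8;1;5]
C(7,0)∈J2 [8;1;6]
P(2,5)∈J1 [8;2;6]
L+ [9;2;6]
P(3,8)∈J1 [9;3;6]
R(8,1)∈J1 [9;4;6]
mobility = 24 − 8 − 6 = 10

M = 10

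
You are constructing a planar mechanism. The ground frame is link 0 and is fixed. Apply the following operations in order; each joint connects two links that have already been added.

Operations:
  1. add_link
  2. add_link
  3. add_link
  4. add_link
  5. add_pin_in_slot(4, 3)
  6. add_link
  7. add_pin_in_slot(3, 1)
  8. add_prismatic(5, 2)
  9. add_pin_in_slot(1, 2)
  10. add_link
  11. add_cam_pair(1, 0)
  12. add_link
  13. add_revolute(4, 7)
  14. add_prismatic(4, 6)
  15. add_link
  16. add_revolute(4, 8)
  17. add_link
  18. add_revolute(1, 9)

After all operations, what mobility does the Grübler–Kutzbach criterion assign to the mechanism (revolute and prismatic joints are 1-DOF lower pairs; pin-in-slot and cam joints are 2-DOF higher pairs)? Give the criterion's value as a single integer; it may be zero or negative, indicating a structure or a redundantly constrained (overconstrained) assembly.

M = 13

L=1 J1=0 J2=0
add link → L=2 J1=0 J2=0
add link → L=3 J1=0 J2=0
add link → L=4 J1=0 J2=0
add link → L=5 J1=0 J2=0
PS@4,3 dof=2 J2 → L=5 J1=0 J2=1
add link → L=6 J1=0 J2=1
PS@3,1 dof=2 J2 → L=6 J1=0 J2=2
P@5,2 dof=1 J1 → L=6 J1=1 J2=2
PS@1,2 dof=2 J2 → L=6 J1=1 J2=3
add link → L=7 J1=1 J2=3
C@1,0 dof=2 J2 → L=7 J1=1 J2=4
add link → L=8 J1=1 J2=4
R@4,7 dof=1 J1 → L=8 J1=2 J2=4
P@4,6 dof=1 J1 → L=8 J1=3 J2=4
add link → L=9 J1=3 J2=4
R@4,8 dof=1 J1 → L=9 J1=4 J2=4
add link → L=10 J1=4 J2=4
R@1,9 dof=1 J1 → L=10 J1=5 J2=4
M=3(L−1)−2J1−J2=3·9−2·5−4=13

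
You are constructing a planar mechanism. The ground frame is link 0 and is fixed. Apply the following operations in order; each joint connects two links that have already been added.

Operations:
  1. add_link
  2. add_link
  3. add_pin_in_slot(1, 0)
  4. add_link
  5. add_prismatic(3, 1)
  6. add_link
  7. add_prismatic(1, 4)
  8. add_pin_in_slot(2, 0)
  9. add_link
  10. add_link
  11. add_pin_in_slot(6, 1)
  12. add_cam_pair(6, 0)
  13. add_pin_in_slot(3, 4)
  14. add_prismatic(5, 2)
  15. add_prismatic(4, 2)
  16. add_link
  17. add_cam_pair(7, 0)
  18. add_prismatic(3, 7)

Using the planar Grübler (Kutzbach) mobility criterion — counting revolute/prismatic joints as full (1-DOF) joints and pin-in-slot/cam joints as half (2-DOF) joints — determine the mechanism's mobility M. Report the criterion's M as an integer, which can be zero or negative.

(L,J1,J2)=(1,0,0); link0 fixed
link1: (2,0,0)
link2: (3,0,0)
PS 1-0 [J2]: (3,0,1)
link3: (4,0,1)
P 3-1 [J1]: (4,1,1)
link4: (5,1,1)
P 1-4 [J1]: (5,2,1)
PS 2-0 [J2]: (5,2,2)
link5: (6,2,2)
link6: (7,2,2)
PS 6-1 [J2]: (7,2,3)
C 6-0 [J2]: (7,2,4)
PS 3-4 [J2]: (7,2,5)
P 5-2 [J1]: (7,3,5)
P 4-2 [J1]: (7,4,5)
link7: (8,4,5)
C 7-0 [J2]: (8,4,6)
P 3-7 [J1]: (8,5,6)
Grübler: 3·7 − 2·5 − 6 = 5

M = 5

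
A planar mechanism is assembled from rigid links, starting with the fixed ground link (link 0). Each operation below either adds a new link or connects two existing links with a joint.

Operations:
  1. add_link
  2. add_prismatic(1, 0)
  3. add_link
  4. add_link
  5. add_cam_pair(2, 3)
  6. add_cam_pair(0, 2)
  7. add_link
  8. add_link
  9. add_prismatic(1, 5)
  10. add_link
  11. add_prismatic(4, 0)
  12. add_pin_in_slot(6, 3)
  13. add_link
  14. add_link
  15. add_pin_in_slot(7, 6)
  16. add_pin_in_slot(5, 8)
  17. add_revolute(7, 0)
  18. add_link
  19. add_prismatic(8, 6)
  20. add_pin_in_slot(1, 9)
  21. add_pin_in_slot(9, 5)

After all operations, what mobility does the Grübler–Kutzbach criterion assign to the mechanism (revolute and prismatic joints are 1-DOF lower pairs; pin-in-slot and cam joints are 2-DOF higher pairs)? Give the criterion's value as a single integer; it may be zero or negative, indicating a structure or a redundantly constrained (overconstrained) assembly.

[1;0;0] (link 0 is ground)
L+ [2;0;0]
P(1,0)∈J1 [2;1;0]
L+ [3;1;0]
L+ [4;1;0]
C(2,3)∈J2 [4;1;1]
C(0,2)∈J2 [4;1;2]
L+ [5;1;2]
L+ [6;1;2]
P(1,5)∈J1 [6;2;2]
L+ [7;2;2]
P(4,0)∈J1 [7;3;2]
PS(6,3)∈J2 [7;3;3]
L+ [8;3;3]
L+ [9;3;3]
PS(7,6)∈J2 [9;3;4]
PS(5,8)∈J2 [9;3;5]
R(7,0)∈J1 [9;4;5]
L+ [10;4;5]
P(8,6)∈J1 [10;5;5]
PS(1,9)∈J2 [10;5;6]
PS(9,5)∈J2 [10;5;7]
mobility = 27 − 10 − 7 = 10

M = 10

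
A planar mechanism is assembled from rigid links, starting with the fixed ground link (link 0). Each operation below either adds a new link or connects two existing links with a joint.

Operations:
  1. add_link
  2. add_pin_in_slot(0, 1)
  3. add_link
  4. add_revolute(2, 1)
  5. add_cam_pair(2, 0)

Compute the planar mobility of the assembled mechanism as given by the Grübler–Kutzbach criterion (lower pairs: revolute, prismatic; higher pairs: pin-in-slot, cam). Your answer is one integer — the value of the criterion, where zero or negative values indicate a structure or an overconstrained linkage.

M = 2

[1;0;0] (link 0 is ground)
L+ [2;0;0]
PS(0,1)∈J2 [2;0;1]
L+ [3;0;1]
R(2,1)∈J1 [3;1;1]
C(2,0)∈J2 [3;1;2]
mobility = 6 − 2 − 2 = 2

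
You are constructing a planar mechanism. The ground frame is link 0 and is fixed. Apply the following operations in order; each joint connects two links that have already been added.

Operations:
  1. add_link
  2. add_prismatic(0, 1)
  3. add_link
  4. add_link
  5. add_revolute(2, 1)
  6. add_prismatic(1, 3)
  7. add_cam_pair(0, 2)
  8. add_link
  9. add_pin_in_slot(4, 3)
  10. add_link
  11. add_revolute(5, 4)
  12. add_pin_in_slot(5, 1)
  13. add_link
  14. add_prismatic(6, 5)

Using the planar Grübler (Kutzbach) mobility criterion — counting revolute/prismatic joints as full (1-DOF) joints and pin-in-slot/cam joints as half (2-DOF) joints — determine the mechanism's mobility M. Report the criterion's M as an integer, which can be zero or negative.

M = 5

L=1 J1=0 J2=0
add link → L=2 J1=0 J2=0
P@0,1 dof=1 J1 → L=2 J1=1 J2=0
add link → L=3 J1=1 J2=0
add link → L=4 J1=1 J2=0
R@2,1 dof=1 J1 → L=4 J1=2 J2=0
P@1,3 dof=1 J1 → L=4 J1=3 J2=0
C@0,2 dof=2 J2 → L=4 J1=3 J2=1
add link → L=5 J1=3 J2=1
PS@4,3 dof=2 J2 → L=5 J1=3 J2=2
add link → L=6 J1=3 J2=2
R@5,4 dof=1 J1 → L=6 J1=4 J2=2
PS@5,1 dof=2 J2 → L=6 J1=4 J2=3
add link → L=7 J1=4 J2=3
P@6,5 dof=1 J1 → L=7 J1=5 J2=3
M=3(L−1)−2J1−J2=3·6−2·5−3=5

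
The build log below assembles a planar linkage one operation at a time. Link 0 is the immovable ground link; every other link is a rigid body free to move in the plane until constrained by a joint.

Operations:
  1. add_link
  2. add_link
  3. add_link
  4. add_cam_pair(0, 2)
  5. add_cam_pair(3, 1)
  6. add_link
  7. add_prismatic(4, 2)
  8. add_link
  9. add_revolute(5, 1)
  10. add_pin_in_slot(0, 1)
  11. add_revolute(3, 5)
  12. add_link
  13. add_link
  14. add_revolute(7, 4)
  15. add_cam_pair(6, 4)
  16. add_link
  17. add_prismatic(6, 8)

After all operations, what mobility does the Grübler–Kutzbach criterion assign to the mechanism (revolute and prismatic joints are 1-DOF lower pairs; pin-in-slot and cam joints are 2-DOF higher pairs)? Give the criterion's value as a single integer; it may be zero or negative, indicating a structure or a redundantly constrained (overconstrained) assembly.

M = 10

L=1 J1=0 J2=0
add link → L=2 J1=0 J2=0
add link → L=3 J1=0 J2=0
add link → L=4 J1=0 J2=0
C@0,2 dof=2 J2 → L=4 J1=0 J2=1
C@3,1 dof=2 J2 → L=4 J1=0 J2=2
add link → L=5 J1=0 J2=2
P@4,2 dof=1 J1 → L=5 J1=1 J2=2
add link → L=6 J1=1 J2=2
R@5,1 dof=1 J1 → L=6 J1=2 J2=2
PS@0,1 dof=2 J2 → L=6 J1=2 J2=3
R@3,5 dof=1 J1 → L=6 J1=3 J2=3
add link → L=7 J1=3 J2=3
add link → L=8 J1=3 J2=3
R@7,4 dof=1 J1 → L=8 J1=4 J2=3
C@6,4 dof=2 J2 → L=8 J1=4 J2=4
add link → L=9 J1=4 J2=4
P@6,8 dof=1 J1 → L=9 J1=5 J2=4
M=3(L−1)−2J1−J2=3·8−2·5−4=10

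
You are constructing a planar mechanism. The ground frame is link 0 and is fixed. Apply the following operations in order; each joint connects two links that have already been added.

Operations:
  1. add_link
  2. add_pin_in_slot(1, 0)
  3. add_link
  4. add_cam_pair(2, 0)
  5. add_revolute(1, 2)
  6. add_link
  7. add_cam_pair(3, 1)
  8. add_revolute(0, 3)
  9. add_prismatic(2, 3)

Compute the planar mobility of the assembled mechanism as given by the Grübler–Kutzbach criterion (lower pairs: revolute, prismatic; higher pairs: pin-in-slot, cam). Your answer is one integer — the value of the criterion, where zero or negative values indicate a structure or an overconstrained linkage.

M = 0

link 0 = ground. State L|J1|J2 = 1|0|0
+link1  2|0|0
PS(1,0) f=2→J2  2|0|1
+link2  3|0|1
C(2,0) f=2→J2  3|0|2
R(1,2) f=1→J1  3|1|2
+link3  4|1|2
C(3,1) f=2→J2  4|1|3
R(0,3) f=1→J1  4|2|3
P(2,3) f=1→J1  4|3|3
M = 3(4−1)−2·3−3 = 9−6−3 = 0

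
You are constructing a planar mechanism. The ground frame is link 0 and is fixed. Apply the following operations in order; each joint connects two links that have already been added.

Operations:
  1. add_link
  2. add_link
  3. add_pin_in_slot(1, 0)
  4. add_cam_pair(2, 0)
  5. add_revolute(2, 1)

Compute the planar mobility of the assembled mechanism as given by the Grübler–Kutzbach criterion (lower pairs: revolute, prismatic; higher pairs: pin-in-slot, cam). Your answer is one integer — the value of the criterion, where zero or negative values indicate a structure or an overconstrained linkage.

link 0 = ground. State L|J1|J2 = 1|0|0
+link1  2|0|0
+link2  3|0|0
PS(1,0) f=2→J2  3|0|1
C(2,0) f=2→J2  3|0|2
R(2,1) f=1→J1  3|1|2
M = 3(3−1)−2·1−2 = 6−2−2 = 2

M = 2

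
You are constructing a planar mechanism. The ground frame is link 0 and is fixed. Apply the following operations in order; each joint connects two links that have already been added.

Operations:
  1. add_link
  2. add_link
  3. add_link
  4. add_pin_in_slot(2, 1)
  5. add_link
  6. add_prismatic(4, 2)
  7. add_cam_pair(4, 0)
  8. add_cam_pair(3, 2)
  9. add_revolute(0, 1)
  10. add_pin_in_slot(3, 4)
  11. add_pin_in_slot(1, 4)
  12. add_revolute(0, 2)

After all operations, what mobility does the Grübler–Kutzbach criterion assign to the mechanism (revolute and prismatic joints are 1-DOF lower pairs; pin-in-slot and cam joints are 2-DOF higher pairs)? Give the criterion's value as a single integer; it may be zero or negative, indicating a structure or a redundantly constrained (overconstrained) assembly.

[1;0;0] (link 0 is ground)
L+ [2;0;0]
L+ [3;0;0]
L+ [4;0;0]
PS(2,1)∈J2 [4;0;1]
L+ [5;0;1]
P(4,2)∈J1 [5;1;1]
C(4,0)∈J2 [5;1;2]
C(3,2)∈J2 [5;1;3]
R(0,1)∈J1 [5;2;3]
PS(3,4)∈J2 [5;2;4]
PS(1,4)∈J2 [5;2;5]
R(0,2)∈J1 [5;3;5]
mobility = 12 − 6 − 5 = 1

M = 1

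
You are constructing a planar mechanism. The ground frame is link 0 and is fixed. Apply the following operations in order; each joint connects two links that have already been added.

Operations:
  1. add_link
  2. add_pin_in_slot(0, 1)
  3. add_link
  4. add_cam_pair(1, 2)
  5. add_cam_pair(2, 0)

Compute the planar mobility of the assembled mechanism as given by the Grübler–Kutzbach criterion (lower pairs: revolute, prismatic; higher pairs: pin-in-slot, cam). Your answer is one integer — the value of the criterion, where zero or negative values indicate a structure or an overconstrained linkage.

L=1 J1=0 J2=0
add link → L=2 J1=0 J2=0
PS@0,1 dof=2 J2 → L=2 J1=0 J2=1
add link → L=3 J1=0 J2=1
C@1,2 dof=2 J2 → L=3 J1=0 J2=2
C@2,0 dof=2 J2 → L=3 J1=0 J2=3
M=3(L−1)−2J1−J2=3·2−2·0−3=3

M = 3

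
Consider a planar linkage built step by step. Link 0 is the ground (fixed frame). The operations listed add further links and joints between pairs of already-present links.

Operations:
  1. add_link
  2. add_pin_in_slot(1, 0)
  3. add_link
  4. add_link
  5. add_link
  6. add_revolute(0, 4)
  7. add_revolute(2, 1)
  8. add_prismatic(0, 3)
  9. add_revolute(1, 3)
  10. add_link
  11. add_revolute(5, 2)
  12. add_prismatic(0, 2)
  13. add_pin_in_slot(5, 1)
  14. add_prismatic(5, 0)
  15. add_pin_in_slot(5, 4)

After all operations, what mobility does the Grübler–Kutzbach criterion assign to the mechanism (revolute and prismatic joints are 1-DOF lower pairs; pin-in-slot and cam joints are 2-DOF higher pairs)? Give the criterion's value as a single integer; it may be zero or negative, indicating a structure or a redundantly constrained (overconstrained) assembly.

M = -2

(L,J1,J2)=(1,0,0); link0 fixed
link1: (2,0,0)
PS 1-0 [J2]: (2,0,1)
link2: (3,0,1)
link3: (4,0,1)
link4: (5,0,1)
R 0-4 [J1]: (5,1,1)
R 2-1 [J1]: (5,2,1)
P 0-3 [J1]: (5,3,1)
R 1-3 [J1]: (5,4,1)
link5: (6,4,1)
R 5-2 [J1]: (6,5,1)
P 0-2 [J1]: (6,6,1)
PS 5-1 [J2]: (6,6,2)
P 5-0 [J1]: (6,7,2)
PS 5-4 [J2]: (6,7,3)
Grübler: 3·5 − 2·7 − 3 = -2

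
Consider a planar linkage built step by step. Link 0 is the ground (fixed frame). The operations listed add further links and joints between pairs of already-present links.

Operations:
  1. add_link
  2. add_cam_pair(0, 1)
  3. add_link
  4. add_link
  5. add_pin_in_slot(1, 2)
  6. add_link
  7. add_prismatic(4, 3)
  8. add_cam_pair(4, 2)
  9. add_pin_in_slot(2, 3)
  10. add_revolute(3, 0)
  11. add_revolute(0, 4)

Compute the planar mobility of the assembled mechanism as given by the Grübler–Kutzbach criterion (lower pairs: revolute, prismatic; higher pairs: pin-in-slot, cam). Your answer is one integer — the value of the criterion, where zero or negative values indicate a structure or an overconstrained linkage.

M = 2

ground; <1,0,0>
#1 <2,0,0>
C:0↔1 J2 <2,0,1>
#2 <3,0,1>
#3 <4,0,1>
PS:1↔2 J2 <4,0,2>
#4 <5,0,2>
P:4↔3 J1 <5,1,2>
C:4↔2 J2 <5,1,3>
PS:2↔3 J2 <5,1,4>
R:3↔0 J1 <5,2,4>
R:0↔4 J1 <5,3,4>
3×4 − 2×3 − 1×4 = 2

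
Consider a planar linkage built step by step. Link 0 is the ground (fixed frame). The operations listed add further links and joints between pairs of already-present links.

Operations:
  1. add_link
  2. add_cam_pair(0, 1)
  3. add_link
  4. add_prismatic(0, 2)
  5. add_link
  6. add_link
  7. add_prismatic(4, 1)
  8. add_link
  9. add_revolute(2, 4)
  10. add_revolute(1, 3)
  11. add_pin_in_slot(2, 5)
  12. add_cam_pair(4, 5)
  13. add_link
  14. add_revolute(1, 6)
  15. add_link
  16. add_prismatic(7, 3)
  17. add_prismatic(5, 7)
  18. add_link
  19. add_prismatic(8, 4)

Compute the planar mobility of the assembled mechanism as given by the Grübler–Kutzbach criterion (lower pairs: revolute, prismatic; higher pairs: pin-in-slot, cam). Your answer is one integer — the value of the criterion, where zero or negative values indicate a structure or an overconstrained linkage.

M = 5

[1;0;0] (link 0 is ground)
L+ [2;0;0]
C(0,1)∈J2 [2;0;1]
L+ [3;0;1]
P(0,2)∈J1 [3;1;1]
L+ [4;1;1]
L+ [5;1;1]
P(4,1)∈J1 [5;2;1]
L+ [6;2;1]
R(2,4)∈J1 [6;3;1]
R(1,3)∈J1 [6;4;1]
PS(2,5)∈J2 [6;4;2]
C(4,5)∈J2 [6;4;3]
L+ [7;4;3]
R(1,6)∈J1 [7;5;3]
L+ [8;5;3]
P(7,3)∈J1 [8;6;3]
P(5,7)∈J1 [8;7;3]
L+ [9;7;3]
P(8,4)∈J1 [9;8;3]
mobility = 24 − 16 − 3 = 5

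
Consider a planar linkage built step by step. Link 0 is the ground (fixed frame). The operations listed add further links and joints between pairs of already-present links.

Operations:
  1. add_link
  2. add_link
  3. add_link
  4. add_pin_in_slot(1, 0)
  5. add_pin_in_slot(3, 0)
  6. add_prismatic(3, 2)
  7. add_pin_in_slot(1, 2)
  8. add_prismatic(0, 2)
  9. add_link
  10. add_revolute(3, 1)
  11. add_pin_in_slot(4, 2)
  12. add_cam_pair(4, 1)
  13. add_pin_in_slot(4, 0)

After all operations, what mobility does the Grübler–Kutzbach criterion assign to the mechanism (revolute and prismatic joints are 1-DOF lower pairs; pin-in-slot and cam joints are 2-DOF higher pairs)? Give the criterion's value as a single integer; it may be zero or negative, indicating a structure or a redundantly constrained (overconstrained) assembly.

ground; <1,0,0>
#1 <2,0,0>
#2 <3,0,0>
#3 <4,0,0>
PS:1↔0 J2 <4,0,1>
PS:3↔0 J2 <4,0,2>
P:3↔2 J1 <4,1,2>
PS:1↔2 J2 <4,1,3>
P:0↔2 J1 <4,2,3>
#4 <5,2,3>
R:3↔1 J1 <5,3,3>
PS:4↔2 J2 <5,3,4>
C:4↔1 J2 <5,3,5>
PS:4↔0 J2 <5,3,6>
3×4 − 2×3 − 1×6 = 0

M = 0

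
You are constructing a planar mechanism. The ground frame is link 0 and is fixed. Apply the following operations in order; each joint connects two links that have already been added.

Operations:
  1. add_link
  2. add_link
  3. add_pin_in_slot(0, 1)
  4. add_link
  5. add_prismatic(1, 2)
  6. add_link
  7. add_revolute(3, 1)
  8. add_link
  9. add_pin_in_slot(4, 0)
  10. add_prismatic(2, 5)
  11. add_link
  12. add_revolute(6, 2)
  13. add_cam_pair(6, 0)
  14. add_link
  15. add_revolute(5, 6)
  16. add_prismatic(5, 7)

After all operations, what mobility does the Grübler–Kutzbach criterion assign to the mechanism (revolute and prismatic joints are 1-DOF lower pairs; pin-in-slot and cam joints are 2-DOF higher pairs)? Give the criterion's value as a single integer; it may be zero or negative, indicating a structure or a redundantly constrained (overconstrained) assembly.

M = 6

(L,J1,J2)=(1,0,0); link0 fixed
link1: (2,0,0)
link2: (3,0,0)
PS 0-1 [J2]: (3,0,1)
link3: (4,0,1)
P 1-2 [J1]: (4,1,1)
link4: (5,1,1)
R 3-1 [J1]: (5,2,1)
link5: (6,2,1)
PS 4-0 [J2]: (6,2,2)
P 2-5 [J1]: (6,3,2)
link6: (7,3,2)
R 6-2 [J1]: (7,4,2)
C 6-0 [J2]: (7,4,3)
link7: (8,4,3)
R 5-6 [J1]: (8,5,3)
P 5-7 [J1]: (8,6,3)
Grübler: 3·7 − 2·6 − 3 = 6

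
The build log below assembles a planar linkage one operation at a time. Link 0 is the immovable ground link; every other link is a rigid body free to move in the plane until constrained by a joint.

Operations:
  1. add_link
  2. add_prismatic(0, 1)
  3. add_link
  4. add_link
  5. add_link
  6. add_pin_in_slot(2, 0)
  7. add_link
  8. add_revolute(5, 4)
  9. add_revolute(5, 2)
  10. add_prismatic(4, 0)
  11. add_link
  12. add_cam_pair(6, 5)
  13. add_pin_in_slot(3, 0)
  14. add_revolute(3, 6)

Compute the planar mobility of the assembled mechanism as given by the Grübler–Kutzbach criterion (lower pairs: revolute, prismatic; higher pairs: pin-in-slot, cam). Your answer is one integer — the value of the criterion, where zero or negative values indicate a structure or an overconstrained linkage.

link 0 = ground. State L|J1|J2 = 1|0|0
+link1  2|0|0
P(0,1) f=1→J1  2|1|0
+link2  3|1|0
+link3  4|1|0
+link4  5|1|0
PS(2,0) f=2→J2  5|1|1
+link5  6|1|1
R(5,4) f=1→J1  6|2|1
R(5,2) f=1→J1  6|3|1
P(4,0) f=1→J1  6|4|1
+link6  7|4|1
C(6,5) f=2→J2  7|4|2
PS(3,0) f=2→J2  7|4|3
R(3,6) f=1→J1  7|5|3
M = 3(7−1)−2·5−3 = 18−10−3 = 5

M = 5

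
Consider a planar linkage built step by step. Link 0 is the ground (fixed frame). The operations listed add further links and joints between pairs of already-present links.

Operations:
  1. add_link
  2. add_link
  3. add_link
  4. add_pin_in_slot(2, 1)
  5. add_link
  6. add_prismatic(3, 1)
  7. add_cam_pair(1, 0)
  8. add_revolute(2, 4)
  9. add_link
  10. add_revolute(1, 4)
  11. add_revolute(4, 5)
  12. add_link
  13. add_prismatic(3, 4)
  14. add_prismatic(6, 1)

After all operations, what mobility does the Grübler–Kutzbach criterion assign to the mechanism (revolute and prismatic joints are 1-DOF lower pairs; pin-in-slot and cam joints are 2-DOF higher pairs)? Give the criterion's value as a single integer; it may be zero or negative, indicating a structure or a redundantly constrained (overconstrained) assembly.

M = 4

link 0 = ground. State L|J1|J2 = 1|0|0
+link1  2|0|0
+link2  3|0|0
+link3  4|0|0
PS(2,1) f=2→J2  4|0|1
+link4  5|0|1
P(3,1) f=1→J1  5|1|1
C(1,0) f=2→J2  5|1|2
R(2,4) f=1→J1  5|2|2
+link5  6|2|2
R(1,4) f=1→J1  6|3|2
R(4,5) f=1→J1  6|4|2
+link6  7|4|2
P(3,4) f=1→J1  7|5|2
P(6,1) f=1→J1  7|6|2
M = 3(7−1)−2·6−2 = 18−12−2 = 4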